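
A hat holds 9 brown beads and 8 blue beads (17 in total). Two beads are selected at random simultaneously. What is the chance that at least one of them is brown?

Use the complement: P(at least one brown) = 1 − P(no brown).
P(none) = C(8,2)/C(17,2) = 28/136.
So P = 1 − 28/136 = 27/34 ≈ 0.7941.

27/34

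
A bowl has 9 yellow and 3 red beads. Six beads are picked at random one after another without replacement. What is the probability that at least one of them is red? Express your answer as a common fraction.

10/11

Use the complement: P(at least one red) = 1 − P(no red).
P(none) = C(9,6)/C(12,6) = 84/924.
So P = 1 − 84/924 = 10/11 ≈ 0.9091.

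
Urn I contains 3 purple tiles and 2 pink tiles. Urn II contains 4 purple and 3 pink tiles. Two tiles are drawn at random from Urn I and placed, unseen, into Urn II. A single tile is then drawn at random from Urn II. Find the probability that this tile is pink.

Condition on how many of the transferred tiles are pink (from Urn I: 2 pink of 5; then Urn II has 9 total).
  0 pink: C(2,0)C(3,2)/C(5,2) = 3/10; then P = 3/9
  1 pink: C(2,1)C(3,1)/C(5,2) = 3/5; then P = 4/9
  2 pink: C(2,2)C(3,0)/C(5,2) = 1/10; then P = 5/9
P(pink from Urn II) = 19/45 ≈ 0.4222.

19/45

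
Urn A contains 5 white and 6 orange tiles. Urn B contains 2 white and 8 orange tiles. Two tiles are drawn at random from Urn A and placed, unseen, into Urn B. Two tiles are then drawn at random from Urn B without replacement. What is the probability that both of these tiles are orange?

Condition on how many of the transferred tiles are orange (from Urn A: 6 orange of 11; then Urn B has 12 total).
  0 orange: C(6,0)C(5,2)/C(11,2) = 2/11; then P = C(8,2)/C(12,2) = 14/33
  1 orange: C(6,1)C(5,1)/C(11,2) = 6/11; then P = C(9,2)/C(12,2) = 6/11
  2 orange: C(6,2)C(5,0)/C(11,2) = 3/11; then P = C(10,2)/C(12,2) = 15/22
P(both orange) = 37/66 ≈ 0.5606.

37/66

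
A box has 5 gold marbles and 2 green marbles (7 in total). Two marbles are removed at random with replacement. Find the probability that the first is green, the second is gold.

10/49

Multiply the conditional probability of each draw in order, with replacement (the composition resets each draw).
P = (2/7) · (5/7) = 10/49 ≈ 0.2041.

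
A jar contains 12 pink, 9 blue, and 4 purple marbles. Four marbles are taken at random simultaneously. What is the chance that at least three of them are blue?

Sum the hypergeometric tail for j = 3,…,4 blue marbles.
Favorable = C(9,3)·C(16,1) + C(9,4)·C(16,0) = 1470; total = C(25,4) = 12650.
P = 1470/12650 = 147/1265 ≈ 0.1162.

147/1265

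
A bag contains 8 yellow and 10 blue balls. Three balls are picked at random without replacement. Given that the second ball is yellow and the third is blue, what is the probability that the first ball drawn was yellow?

P(first=yellow and the second ball is yellow and the third is blue) = (8/18)·(7/17)·(10/16) = 35/306.
P(E) = Σ over first color = 35/306 + 5/34 = 40/153.
By Bayes, P(first=yellow | E) = 35/306 / 40/153 = 7/16 ≈ 0.4375.

7/16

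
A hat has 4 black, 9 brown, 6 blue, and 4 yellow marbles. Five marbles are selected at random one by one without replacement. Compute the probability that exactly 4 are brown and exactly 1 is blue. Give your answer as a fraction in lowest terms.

Unordered draws without replacement: count favorable combinations over C(23,5).
Favorable = C(4,0) · C(9,4) · C(6,1) · C(4,0) = 756; total = C(23,5) = 33649.
P = 756/33649 = 108/4807 ≈ 0.0225.

108/4807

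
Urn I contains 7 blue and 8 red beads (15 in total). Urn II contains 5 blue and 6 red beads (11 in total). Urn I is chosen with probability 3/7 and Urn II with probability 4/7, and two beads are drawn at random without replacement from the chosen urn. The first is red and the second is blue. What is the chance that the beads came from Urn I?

P(E | Urn I) = 4/15; P(E | Urn II) = 3/11.
P(E) = 3/7·4/15 + 4/7·3/11 = 104/385.
By Bayes' rule, P(Urn I | E) = 4/35 / 104/385 = 11/26 ≈ 0.4231.

11/26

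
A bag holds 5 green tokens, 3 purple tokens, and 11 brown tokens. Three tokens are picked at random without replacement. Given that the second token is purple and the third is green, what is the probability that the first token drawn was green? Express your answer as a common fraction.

P(first=green and the second token is purple and the third is green) = (5/19)·(3/18)·(4/17) = 10/969.
P(E) = Σ over first color = 10/969 + 5/969 + 55/1938 = 5/114.
By Bayes, P(first=green | E) = 10/969 / 5/114 = 4/17 ≈ 0.2353.

4/17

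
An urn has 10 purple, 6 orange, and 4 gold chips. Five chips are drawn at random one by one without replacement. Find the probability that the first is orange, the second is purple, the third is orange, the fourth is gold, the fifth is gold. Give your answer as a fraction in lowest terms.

5/2584

Multiply the conditional probability of each draw in order, without replacement, so each draw removes one from its color and from the total.
P = (6/20) · (10/19) · (5/18) · (4/17) · (3/16) = 5/2584 ≈ 0.0019.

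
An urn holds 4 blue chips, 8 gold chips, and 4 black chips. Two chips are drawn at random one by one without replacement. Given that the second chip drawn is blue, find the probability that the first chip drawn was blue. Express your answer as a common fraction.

1/5

P(first=blue and the second chip drawn is blue) = (4/16)·(3/15) = 1/20.
P(the second chip drawn is blue) = Σ over first color = 1/20 + 2/15 + 1/15 = 1/4.
By Bayes, P(first=blue | the second chip drawn is blue) = 1/20 / 1/4 = 1/5 ≈ 0.2000.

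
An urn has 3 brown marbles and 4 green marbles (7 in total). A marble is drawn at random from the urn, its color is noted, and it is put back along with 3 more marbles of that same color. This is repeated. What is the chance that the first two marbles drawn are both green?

After a green draw the urn holds 7 green out of 10.
P = (4/7)·(7/10) = 2/5 ≈ 0.4000.

2/5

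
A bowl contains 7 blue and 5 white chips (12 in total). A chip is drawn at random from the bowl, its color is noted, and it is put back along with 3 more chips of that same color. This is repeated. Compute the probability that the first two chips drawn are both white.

2/9

After a white draw the bowl holds 8 white out of 15.
P = (5/12)·(8/15) = 2/9 ≈ 0.2222.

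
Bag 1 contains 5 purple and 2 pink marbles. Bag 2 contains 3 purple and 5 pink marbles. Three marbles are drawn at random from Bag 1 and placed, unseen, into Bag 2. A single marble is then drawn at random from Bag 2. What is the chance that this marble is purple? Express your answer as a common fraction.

Condition on how many of the transferred marbles are purple (from Bag 1: 5 purple of 7; then Bag 2 has 11 total).
  1 purple: C(5,1)C(2,2)/C(7,3) = 1/7; then P = 4/11
  2 purple: C(5,2)C(2,1)/C(7,3) = 4/7; then P = 5/11
  3 purple: C(5,3)C(2,0)/C(7,3) = 2/7; then P = 6/11
P(purple from Bag 2) = 36/77 ≈ 0.4675.

36/77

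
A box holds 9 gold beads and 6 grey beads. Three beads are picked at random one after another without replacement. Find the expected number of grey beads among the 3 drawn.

6/5

By linearity of expectation, E[X] = Σ P(draw i is grey); by symmetry each draw (even without replacement) has P(grey) = 6/15.
E[X] = 3 · 6/15 = 6/5 ≈ 1.2000.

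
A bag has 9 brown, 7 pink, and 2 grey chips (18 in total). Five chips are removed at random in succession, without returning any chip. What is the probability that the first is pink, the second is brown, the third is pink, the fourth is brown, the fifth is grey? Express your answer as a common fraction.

Multiply the conditional probability of each draw in order, without replacement, so each draw removes one from its color and from the total.
P = (7/18) · (9/17) · (6/16) · (8/15) · (2/14) = 1/170 ≈ 0.0059.

1/170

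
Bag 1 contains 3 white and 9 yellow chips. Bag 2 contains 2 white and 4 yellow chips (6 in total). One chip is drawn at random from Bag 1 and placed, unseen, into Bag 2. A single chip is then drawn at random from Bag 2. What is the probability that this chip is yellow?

Condition on how many of the transferred chips are yellow (from Bag 1: 9 yellow of 12; then Bag 2 has 7 total).
  0 yellow: C(9,0)C(3,1)/C(12,1) = 1/4; then P = 4/7
  1 yellow: C(9,1)C(3,0)/C(12,1) = 3/4; then P = 5/7
P(yellow from Bag 2) = 19/28 ≈ 0.6786.

19/28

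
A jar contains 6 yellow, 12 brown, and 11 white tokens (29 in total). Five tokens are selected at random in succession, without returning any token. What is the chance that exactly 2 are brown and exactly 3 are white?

Unordered draws without replacement: count favorable combinations over C(29,5).
Favorable = C(6,0) · C(12,2) · C(11,3) = 10890; total = C(29,5) = 118755.
P = 10890/118755 = 242/2639 ≈ 0.0917.

242/2639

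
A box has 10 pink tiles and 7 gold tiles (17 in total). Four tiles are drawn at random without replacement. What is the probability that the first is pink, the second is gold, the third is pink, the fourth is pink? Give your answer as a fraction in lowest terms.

3/34

Multiply the conditional probability of each draw in order, without replacement, so each draw removes one from its color and from the total.
P = (10/17) · (7/16) · (9/15) · (8/14) = 3/34 ≈ 0.0882.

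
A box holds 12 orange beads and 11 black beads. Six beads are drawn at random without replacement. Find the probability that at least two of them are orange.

Sum the hypergeometric tail for j = 2,…,6 orange beads.
Favorable = C(12,2)·C(11,4) + C(12,3)·C(11,3) + C(12,4)·C(11,2) + C(12,5)·C(11,1) + C(12,6)·C(11,0) = 94941; total = C(23,6) = 100947.
P = 94941/100947 = 411/437 ≈ 0.9405.

411/437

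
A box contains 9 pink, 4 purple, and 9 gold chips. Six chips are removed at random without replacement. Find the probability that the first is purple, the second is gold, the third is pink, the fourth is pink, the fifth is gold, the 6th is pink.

48/17765

Multiply the conditional probability of each draw in order, without replacement, so each draw removes one from its color and from the total.
P = (4/22) · (9/21) · (9/20) · (8/19) · (8/18) · (7/17) = 48/17765 ≈ 0.0027.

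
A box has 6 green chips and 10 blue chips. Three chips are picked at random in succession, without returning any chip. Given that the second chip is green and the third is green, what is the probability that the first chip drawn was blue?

P(first=blue and the second chip is green and the third is green) = (10/16)·(6/15)·(5/14) = 5/56.
P(E) = Σ over first color = 1/28 + 5/56 = 1/8.
By Bayes, P(first=blue | E) = 5/56 / 1/8 = 5/7 ≈ 0.7143.

5/7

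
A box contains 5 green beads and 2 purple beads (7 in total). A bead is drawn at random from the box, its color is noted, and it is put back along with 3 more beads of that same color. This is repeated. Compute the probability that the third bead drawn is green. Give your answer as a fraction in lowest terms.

5/7

Sum over the four possibilities for the first two draws (green/not-green each), tracking how the green count and total change by +3 per draw.
P(third is green) = 5/7 ≈ 0.7143. (In a Pólya urn every draw has the same marginal probability 5/7.)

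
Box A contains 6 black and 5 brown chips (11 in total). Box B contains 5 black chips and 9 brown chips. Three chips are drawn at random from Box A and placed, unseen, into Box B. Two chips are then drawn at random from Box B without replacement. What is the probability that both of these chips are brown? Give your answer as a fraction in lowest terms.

537/1496

Condition on how many of the transferred chips are brown (from Box A: 5 brown of 11; then Box B has 17 total).
  0 brown: C(5,0)C(6,3)/C(11,3) = 4/33; then P = C(9,2)/C(17,2) = 9/34
  1 brown: C(5,1)C(6,2)/C(11,3) = 5/11; then P = C(10,2)/C(17,2) = 45/136
  2 brown: C(5,2)C(6,1)/C(11,3) = 4/11; then P = C(11,2)/C(17,2) = 55/136
  3 brown: C(5,3)C(6,0)/C(11,3) = 2/33; then P = C(12,2)/C(17,2) = 33/68
P(both brown) = 537/1496 ≈ 0.3590.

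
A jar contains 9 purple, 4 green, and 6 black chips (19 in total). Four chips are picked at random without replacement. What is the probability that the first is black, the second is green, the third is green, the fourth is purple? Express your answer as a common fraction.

9/1292

Multiply the conditional probability of each draw in order, without replacement, so each draw removes one from its color and from the total.
P = (6/19) · (4/18) · (3/17) · (9/16) = 9/1292 ≈ 0.0070.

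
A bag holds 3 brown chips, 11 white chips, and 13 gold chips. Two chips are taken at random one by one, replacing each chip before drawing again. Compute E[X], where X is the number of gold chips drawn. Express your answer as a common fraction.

By linearity of expectation, E[X] = Σ P(draw i is gold); each independent draw has P(gold) = 13/27.
E[X] = 2 · 13/27 = 26/27 ≈ 0.9630.

26/27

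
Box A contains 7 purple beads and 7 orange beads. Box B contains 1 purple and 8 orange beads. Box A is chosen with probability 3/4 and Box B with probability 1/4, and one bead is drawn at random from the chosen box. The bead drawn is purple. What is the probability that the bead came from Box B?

P(purple | Box A) = 1/2; P(purple | Box B) = 1/9.
P(purple) = 3/4·1/2 + 1/4·1/9 = 29/72.
By Bayes' rule, P(Box B | purple) = 1/36 / 29/72 = 2/29 ≈ 0.0690.

2/29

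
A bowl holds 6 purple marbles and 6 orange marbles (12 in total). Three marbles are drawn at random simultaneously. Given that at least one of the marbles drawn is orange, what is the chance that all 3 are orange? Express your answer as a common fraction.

P(all 3 orange) = C(6,3)/C(12,3) = 1/11; P(at least one orange) = 1 − C(6,3)/C(12,3) = 10/11.
Since 'all 3 orange' ⊆ 'at least one orange', P(all 3 | at least one) = 1/11 / 10/11 = 1/10 ≈ 0.1000.

1/10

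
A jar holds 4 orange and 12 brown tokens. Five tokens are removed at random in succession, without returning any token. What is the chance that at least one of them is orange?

149/182

Use the complement: P(at least one orange) = 1 − P(no orange).
P(none) = C(12,5)/C(16,5) = 792/4368.
So P = 1 − 792/4368 = 149/182 ≈ 0.8187.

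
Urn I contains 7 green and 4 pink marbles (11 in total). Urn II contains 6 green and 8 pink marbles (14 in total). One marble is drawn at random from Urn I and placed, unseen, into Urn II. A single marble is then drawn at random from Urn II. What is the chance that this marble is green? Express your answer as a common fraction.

73/165

Condition on how many of the transferred marbles are green (from Urn I: 7 green of 11; then Urn II has 15 total).
  0 green: C(7,0)C(4,1)/C(11,1) = 4/11; then P = 6/15
  1 green: C(7,1)C(4,0)/C(11,1) = 7/11; then P = 7/15
P(green from Urn II) = 73/165 ≈ 0.4424.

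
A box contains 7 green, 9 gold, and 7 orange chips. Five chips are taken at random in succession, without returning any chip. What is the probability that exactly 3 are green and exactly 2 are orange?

105/4807

Unordered draws without replacement: count favorable combinations over C(23,5).
Favorable = C(7,3) · C(9,0) · C(7,2) = 735; total = C(23,5) = 33649.
P = 735/33649 = 105/4807 ≈ 0.0218.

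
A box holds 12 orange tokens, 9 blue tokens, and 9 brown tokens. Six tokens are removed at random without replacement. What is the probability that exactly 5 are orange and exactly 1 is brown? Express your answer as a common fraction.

792/65975

Unordered draws without replacement: count favorable combinations over C(30,6).
Favorable = C(12,5) · C(9,0) · C(9,1) = 7128; total = C(30,6) = 593775.
P = 7128/593775 = 792/65975 ≈ 0.0120.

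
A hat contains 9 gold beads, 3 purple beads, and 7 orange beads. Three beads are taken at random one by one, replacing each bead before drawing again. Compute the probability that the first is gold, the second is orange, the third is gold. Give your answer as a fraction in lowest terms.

567/6859

Multiply the conditional probability of each draw in order, with replacement (the composition resets each draw).
P = (9/19) · (7/19) · (9/19) = 567/6859 ≈ 0.0827.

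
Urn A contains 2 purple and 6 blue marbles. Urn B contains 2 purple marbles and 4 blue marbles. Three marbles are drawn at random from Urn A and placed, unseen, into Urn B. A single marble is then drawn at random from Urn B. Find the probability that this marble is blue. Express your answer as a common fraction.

Condition on how many of the transferred marbles are blue (from Urn A: 6 blue of 8; then Urn B has 9 total).
  1 blue: C(6,1)C(2,2)/C(8,3) = 3/28; then P = 5/9
  2 blue: C(6,2)C(2,1)/C(8,3) = 15/28; then P = 6/9
  3 blue: C(6,3)C(2,0)/C(8,3) = 5/14; then P = 7/9
P(blue from Urn B) = 25/36 ≈ 0.6944.

25/36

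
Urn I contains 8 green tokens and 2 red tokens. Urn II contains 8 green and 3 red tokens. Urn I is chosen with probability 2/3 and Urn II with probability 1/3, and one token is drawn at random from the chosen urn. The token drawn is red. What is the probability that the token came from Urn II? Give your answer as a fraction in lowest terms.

P(red | Urn I) = 1/5; P(red | Urn II) = 3/11.
P(red) = 2/3·1/5 + 1/3·3/11 = 37/165.
By Bayes' rule, P(Urn II | red) = 1/11 / 37/165 = 15/37 ≈ 0.4054.

15/37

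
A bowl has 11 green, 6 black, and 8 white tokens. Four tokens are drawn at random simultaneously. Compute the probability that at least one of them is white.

1027/1265

Use the complement: P(at least one white) = 1 − P(no white).
P(none) = C(17,4)/C(25,4) = 2380/12650.
So P = 1 − 2380/12650 = 1027/1265 ≈ 0.8119.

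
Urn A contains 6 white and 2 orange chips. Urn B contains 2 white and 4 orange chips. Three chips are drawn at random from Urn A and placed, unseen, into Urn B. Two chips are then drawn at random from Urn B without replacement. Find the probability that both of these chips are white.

Condition on how many of the transferred chips are white (from Urn A: 6 white of 8; then Urn B has 9 total).
  1 white: C(6,1)C(2,2)/C(8,3) = 3/28; then P = C(3,2)/C(9,2) = 1/12
  2 white: C(6,2)C(2,1)/C(8,3) = 15/28; then P = C(4,2)/C(9,2) = 1/6
  3 white: C(6,3)C(2,0)/C(8,3) = 5/14; then P = C(5,2)/C(9,2) = 5/18
P(both white) = 199/1008 ≈ 0.1974.

199/1008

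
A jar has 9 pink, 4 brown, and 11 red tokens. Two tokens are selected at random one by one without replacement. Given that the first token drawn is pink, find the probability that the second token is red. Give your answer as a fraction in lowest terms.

11/23

After removing 1 pink, the jar has 11 red out of 23 remaining.
P(second is red | given) = 11/23 ≈ 0.4783.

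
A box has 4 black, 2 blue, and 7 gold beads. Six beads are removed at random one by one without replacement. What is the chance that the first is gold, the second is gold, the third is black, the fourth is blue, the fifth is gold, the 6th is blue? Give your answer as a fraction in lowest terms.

7/5148

Multiply the conditional probability of each draw in order, without replacement, so each draw removes one from its color and from the total.
P = (7/13) · (6/12) · (4/11) · (2/10) · (5/9) · (1/8) = 7/5148 ≈ 0.0014.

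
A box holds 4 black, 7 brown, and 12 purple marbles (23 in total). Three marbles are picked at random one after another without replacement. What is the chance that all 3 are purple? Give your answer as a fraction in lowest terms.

Unordered draws without replacement: count favorable combinations over C(23,3).
Favorable = C(4,0) · C(7,0) · C(12,3) = 220; total = C(23,3) = 1771.
P = 220/1771 = 20/161 ≈ 0.1242.

20/161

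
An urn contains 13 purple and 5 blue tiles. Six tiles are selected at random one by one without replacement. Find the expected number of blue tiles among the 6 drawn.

By linearity of expectation, E[X] = Σ P(draw i is blue); by symmetry each draw (even without replacement) has P(blue) = 5/18.
E[X] = 6 · 5/18 = 5/3 ≈ 1.6667.

5/3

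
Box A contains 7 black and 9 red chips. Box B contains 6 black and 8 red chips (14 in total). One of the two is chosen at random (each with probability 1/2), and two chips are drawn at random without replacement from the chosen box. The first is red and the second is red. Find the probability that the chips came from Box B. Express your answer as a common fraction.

P(E | Box A) = 3/10; P(E | Box B) = 4/13.
P(E) = 1/2·3/10 + 1/2·4/13 = 79/260.
By Bayes' rule, P(Box B | E) = 2/13 / 79/260 = 40/79 ≈ 0.5063.

40/79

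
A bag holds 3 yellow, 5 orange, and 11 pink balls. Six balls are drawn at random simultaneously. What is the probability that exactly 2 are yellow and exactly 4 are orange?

Unordered draws without replacement: count favorable combinations over C(19,6).
Favorable = C(3,2) · C(5,4) · C(11,0) = 15; total = C(19,6) = 27132.
P = 15/27132 = 5/9044 ≈ 0.0006.

5/9044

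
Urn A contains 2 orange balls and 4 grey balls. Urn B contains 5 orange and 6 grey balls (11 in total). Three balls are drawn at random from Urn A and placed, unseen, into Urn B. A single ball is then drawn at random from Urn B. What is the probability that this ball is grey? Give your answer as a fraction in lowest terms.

4/7

Condition on how many of the transferred balls are grey (from Urn A: 4 grey of 6; then Urn B has 14 total).
  1 grey: C(4,1)C(2,2)/C(6,3) = 1/5; then P = 7/14
  2 grey: C(4,2)C(2,1)/C(6,3) = 3/5; then P = 8/14
  3 grey: C(4,3)C(2,0)/C(6,3) = 1/5; then P = 9/14
P(grey from Urn B) = 4/7 ≈ 0.5714.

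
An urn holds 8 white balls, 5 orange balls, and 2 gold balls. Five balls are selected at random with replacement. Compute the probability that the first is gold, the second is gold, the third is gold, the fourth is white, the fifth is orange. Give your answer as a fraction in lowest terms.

Multiply the conditional probability of each draw in order, with replacement (the composition resets each draw).
P = (2/15) · (2/15) · (2/15) · (8/15) · (5/15) = 64/151875 ≈ 0.0004.

64/151875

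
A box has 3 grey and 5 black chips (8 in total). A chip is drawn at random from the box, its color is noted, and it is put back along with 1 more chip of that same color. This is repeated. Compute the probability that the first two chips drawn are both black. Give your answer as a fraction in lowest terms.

5/12

After a black draw the box holds 6 black out of 9.
P = (5/8)·(6/9) = 5/12 ≈ 0.4167.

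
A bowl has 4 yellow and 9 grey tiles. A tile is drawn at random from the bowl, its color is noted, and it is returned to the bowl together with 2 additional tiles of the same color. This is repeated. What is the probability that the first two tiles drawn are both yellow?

After a yellow draw the bowl holds 6 yellow out of 15.
P = (4/13)·(6/15) = 8/65 ≈ 0.1231.

8/65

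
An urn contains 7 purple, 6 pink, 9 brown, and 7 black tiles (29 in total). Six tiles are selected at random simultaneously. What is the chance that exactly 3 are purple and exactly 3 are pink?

Unordered draws without replacement: count favorable combinations over C(29,6).
Favorable = C(7,3) · C(6,3) · C(9,0) · C(7,0) = 700; total = C(29,6) = 475020.
P = 700/475020 = 5/3393 ≈ 0.0015.

5/3393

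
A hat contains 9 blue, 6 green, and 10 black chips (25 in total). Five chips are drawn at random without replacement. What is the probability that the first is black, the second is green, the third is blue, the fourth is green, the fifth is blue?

Multiply the conditional probability of each draw in order, without replacement, so each draw removes one from its color and from the total.
P = (10/25) · (6/24) · (9/23) · (5/22) · (8/21) = 6/1771 ≈ 0.0034.

6/1771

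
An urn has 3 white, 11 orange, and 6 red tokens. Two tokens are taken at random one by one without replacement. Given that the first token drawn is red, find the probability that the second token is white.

After removing 1 red, the urn has 3 white out of 19 remaining.
P(second is white | given) = 3/19 ≈ 0.1579.

3/19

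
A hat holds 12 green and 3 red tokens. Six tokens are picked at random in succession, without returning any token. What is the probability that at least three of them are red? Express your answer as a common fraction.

Sum the hypergeometric tail for j = 3,…,3 red tokens.
Favorable = C(3,3)·C(12,3) = 220; total = C(15,6) = 5005.
P = 220/5005 = 4/91 ≈ 0.0440.

4/91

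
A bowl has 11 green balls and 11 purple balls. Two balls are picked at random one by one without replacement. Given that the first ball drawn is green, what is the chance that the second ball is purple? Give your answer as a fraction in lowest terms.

After removing 1 green, the bowl has 11 purple out of 21 remaining.
P(second is purple | given) = 11/21 ≈ 0.5238.

11/21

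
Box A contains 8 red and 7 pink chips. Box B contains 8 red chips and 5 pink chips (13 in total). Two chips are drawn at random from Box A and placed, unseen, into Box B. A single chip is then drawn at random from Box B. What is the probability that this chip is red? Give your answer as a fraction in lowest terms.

136/225

Condition on how many of the transferred chips are red (from Box A: 8 red of 15; then Box B has 15 total).
  0 red: C(8,0)C(7,2)/C(15,2) = 1/5; then P = 8/15
  1 red: C(8,1)C(7,1)/C(15,2) = 8/15; then P = 9/15
  2 red: C(8,2)C(7,0)/C(15,2) = 4/15; then P = 10/15
P(red from Box B) = 136/225 ≈ 0.6044.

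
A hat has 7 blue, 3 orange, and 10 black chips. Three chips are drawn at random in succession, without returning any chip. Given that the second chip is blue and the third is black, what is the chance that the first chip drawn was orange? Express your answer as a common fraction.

1/6

P(first=orange and the second chip is blue and the third is black) = (3/20)·(7/19)·(10/18) = 7/228.
P(E) = Σ over first color = 7/114 + 7/228 + 7/76 = 7/38.
By Bayes, P(first=orange | E) = 7/228 / 7/38 = 1/6 ≈ 0.1667.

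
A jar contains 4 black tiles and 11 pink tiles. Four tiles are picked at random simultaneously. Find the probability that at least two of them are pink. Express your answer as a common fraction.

Sum the hypergeometric tail for j = 2,…,4 pink tiles.
Favorable = C(11,2)·C(4,2) + C(11,3)·C(4,1) + C(11,4)·C(4,0) = 1320; total = C(15,4) = 1365.
P = 1320/1365 = 88/91 ≈ 0.9670.

88/91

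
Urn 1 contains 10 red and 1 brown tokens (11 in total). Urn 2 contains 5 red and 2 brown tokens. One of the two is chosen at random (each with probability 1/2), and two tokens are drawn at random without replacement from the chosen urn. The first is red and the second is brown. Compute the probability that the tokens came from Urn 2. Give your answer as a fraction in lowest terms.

55/76

P(E | Urn 1) = 1/11; P(E | Urn 2) = 5/21.
P(E) = 1/2·1/11 + 1/2·5/21 = 38/231.
By Bayes' rule, P(Urn 2 | E) = 5/42 / 38/231 = 55/76 ≈ 0.7237.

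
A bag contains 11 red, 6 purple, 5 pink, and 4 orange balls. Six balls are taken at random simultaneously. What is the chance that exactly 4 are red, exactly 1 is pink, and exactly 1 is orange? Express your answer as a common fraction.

60/2093

Unordered draws without replacement: count favorable combinations over C(26,6).
Favorable = C(11,4) · C(6,0) · C(5,1) · C(4,1) = 6600; total = C(26,6) = 230230.
P = 6600/230230 = 60/2093 ≈ 0.0287.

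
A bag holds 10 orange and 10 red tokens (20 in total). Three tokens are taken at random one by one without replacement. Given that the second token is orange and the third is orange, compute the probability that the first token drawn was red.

5/9

P(first=red and the second token is orange and the third is orange) = (10/20)·(10/19)·(9/18) = 5/38.
P(E) = Σ over first color = 2/19 + 5/38 = 9/38.
By Bayes, P(first=red | E) = 5/38 / 9/38 = 5/9 ≈ 0.5556.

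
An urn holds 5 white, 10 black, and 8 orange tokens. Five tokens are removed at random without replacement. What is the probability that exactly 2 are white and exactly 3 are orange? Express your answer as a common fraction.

80/4807

Unordered draws without replacement: count favorable combinations over C(23,5).
Favorable = C(5,2) · C(10,0) · C(8,3) = 560; total = C(23,5) = 33649.
P = 560/33649 = 80/4807 ≈ 0.0166.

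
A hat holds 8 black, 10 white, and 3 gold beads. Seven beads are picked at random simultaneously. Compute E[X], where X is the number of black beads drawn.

8/3

By linearity of expectation, E[X] = Σ P(draw i is black); by symmetry each draw (even without replacement) has P(black) = 8/21.
E[X] = 7 · 8/21 = 8/3 ≈ 2.6667.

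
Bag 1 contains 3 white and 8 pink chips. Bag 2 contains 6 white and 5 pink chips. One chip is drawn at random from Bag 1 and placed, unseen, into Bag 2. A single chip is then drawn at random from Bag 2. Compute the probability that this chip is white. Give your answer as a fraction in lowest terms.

23/44

Condition on how many of the transferred chips are white (from Bag 1: 3 white of 11; then Bag 2 has 12 total).
  0 white: C(3,0)C(8,1)/C(11,1) = 8/11; then P = 6/12
  1 white: C(3,1)C(8,0)/C(11,1) = 3/11; then P = 7/12
P(white from Bag 2) = 23/44 ≈ 0.5227.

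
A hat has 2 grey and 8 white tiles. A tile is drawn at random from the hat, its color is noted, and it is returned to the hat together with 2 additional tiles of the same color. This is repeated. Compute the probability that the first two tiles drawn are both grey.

1/15

After a grey draw the hat holds 4 grey out of 12.
P = (2/10)·(4/12) = 1/15 ≈ 0.0667.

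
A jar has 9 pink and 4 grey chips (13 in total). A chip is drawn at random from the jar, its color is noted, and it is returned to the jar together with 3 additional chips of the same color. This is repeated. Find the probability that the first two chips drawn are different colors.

Either pink then grey, or grey then pink; after the first draw the total is 16.
P = (9/13)·(4/16) + (4/13)·(9/16) = 9/26 ≈ 0.3462.

9/26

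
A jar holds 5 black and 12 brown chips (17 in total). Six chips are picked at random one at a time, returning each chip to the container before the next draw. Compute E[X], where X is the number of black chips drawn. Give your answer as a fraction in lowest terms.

30/17

By linearity of expectation, E[X] = Σ P(draw i is black); each independent draw has P(black) = 5/17.
E[X] = 6 · 5/17 = 30/17 ≈ 1.7647.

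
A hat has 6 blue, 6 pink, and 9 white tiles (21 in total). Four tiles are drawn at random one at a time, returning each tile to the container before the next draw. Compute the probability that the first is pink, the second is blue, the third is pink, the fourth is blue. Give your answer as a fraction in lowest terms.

Multiply the conditional probability of each draw in order, with replacement (the composition resets each draw).
P = (6/21) · (6/21) · (6/21) · (6/21) = 16/2401 ≈ 0.0067.

16/2401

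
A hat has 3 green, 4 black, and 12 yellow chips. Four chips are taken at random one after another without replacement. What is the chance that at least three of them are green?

4/969

Sum the hypergeometric tail for j = 3,…,3 green chips.
Favorable = C(3,3)·C(16,1) = 16; total = C(19,4) = 3876.
P = 16/3876 = 4/969 ≈ 0.0041.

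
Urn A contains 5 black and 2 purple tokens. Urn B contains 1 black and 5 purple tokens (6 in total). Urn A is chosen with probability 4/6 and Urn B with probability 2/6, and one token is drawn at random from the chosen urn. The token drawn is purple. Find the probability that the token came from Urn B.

P(purple | Urn A) = 2/7; P(purple | Urn B) = 5/6.
P(purple) = 2/3·2/7 + 1/3·5/6 = 59/126.
By Bayes' rule, P(Urn B | purple) = 5/18 / 59/126 = 35/59 ≈ 0.5932.

35/59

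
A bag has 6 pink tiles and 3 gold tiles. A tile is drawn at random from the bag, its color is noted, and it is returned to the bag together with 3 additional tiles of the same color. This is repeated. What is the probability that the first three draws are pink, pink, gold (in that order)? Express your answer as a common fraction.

Track the composition after each reinforcement of +3.
P = (6/9) · (9/12) · (3/15) = 1/10 ≈ 0.1000.

1/10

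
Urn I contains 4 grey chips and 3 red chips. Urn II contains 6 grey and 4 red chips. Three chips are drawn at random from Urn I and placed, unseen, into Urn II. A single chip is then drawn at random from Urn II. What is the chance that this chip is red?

Condition on how many of the transferred chips are red (from Urn I: 3 red of 7; then Urn II has 13 total).
  0 red: C(3,0)C(4,3)/C(7,3) = 4/35; then P = 4/13
  1 red: C(3,1)C(4,2)/C(7,3) = 18/35; then P = 5/13
  2 red: C(3,2)C(4,1)/C(7,3) = 12/35; then P = 6/13
  3 red: C(3,3)C(4,0)/C(7,3) = 1/35; then P = 7/13
P(red from Urn II) = 37/91 ≈ 0.4066.

37/91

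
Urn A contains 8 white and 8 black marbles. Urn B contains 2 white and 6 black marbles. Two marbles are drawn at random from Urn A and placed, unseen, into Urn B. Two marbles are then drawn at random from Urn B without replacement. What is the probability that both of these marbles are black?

Condition on how many of the transferred marbles are black (from Urn A: 8 black of 16; then Urn B has 10 total).
  0 black: C(8,0)C(8,2)/C(16,2) = 7/30; then P = C(6,2)/C(10,2) = 1/3
  1 black: C(8,1)C(8,1)/C(16,2) = 8/15; then P = C(7,2)/C(10,2) = 7/15
  2 black: C(8,2)C(8,0)/C(16,2) = 7/30; then P = C(8,2)/C(10,2) = 28/45
P(both black) = 637/1350 ≈ 0.4719.

637/1350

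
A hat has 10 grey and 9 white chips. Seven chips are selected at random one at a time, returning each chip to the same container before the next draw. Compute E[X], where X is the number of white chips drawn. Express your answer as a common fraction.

63/19

By linearity of expectation, E[X] = Σ P(draw i is white); each independent draw has P(white) = 9/19.
E[X] = 7 · 9/19 = 63/19 ≈ 3.3158.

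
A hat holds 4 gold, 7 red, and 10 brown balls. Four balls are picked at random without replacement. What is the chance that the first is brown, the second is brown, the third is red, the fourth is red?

Multiply the conditional probability of each draw in order, without replacement, so each draw removes one from its color and from the total.
P = (10/21) · (9/20) · (7/19) · (6/18) = 1/38 ≈ 0.0263.

1/38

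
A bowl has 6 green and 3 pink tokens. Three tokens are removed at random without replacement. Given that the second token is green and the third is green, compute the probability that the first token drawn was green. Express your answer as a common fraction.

P(first=green and the second token is green and the third is green) = (6/9)·(5/8)·(4/7) = 5/21.
P(E) = Σ over first color = 5/21 + 5/28 = 5/12.
By Bayes, P(first=green | E) = 5/21 / 5/12 = 4/7 ≈ 0.5714.

4/7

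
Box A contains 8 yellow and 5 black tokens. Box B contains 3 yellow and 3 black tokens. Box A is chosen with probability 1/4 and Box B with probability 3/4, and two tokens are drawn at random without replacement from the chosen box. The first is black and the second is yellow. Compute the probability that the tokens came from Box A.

100/451

P(E | Box A) = 10/39; P(E | Box B) = 3/10.
P(E) = 1/4·10/39 + 3/4·3/10 = 451/1560.
By Bayes' rule, P(Box A | E) = 5/78 / 451/1560 = 100/451 ≈ 0.2217.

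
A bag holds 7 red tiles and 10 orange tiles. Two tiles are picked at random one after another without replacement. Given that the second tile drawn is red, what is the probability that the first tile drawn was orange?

5/8

P(first=orange and the second tile drawn is red) = (10/17)·(7/16) = 35/136.
P(the second tile drawn is red) = Σ over first color = 21/136 + 35/136 = 7/17.
By Bayes, P(first=orange | the second tile drawn is red) = 35/136 / 7/17 = 5/8 ≈ 0.6250.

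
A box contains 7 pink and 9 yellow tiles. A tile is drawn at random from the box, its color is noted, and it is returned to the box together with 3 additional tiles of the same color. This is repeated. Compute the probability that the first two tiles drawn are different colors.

Either pink then yellow, or yellow then pink; after the first draw the total is 19.
P = (7/16)·(9/19) + (9/16)·(7/19) = 63/152 ≈ 0.4145.

63/152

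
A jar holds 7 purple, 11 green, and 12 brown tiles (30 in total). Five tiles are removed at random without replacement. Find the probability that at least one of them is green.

Use the complement: P(at least one green) = 1 − P(no green).
P(none) = C(19,5)/C(30,5) = 11628/142506.
So P = 1 − 11628/142506 = 7271/7917 ≈ 0.9184.

7271/7917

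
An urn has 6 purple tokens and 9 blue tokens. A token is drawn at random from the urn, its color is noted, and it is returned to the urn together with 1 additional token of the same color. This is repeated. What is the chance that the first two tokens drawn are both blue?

After a blue draw the urn holds 10 blue out of 16.
P = (9/15)·(10/16) = 3/8 ≈ 0.3750.

3/8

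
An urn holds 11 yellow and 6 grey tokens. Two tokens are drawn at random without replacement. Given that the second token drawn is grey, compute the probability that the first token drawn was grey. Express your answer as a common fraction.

5/16

P(first=grey and the second token drawn is grey) = (6/17)·(5/16) = 15/136.
P(the second token drawn is grey) = Σ over first color = 33/136 + 15/136 = 6/17.
By Bayes, P(first=grey | the second token drawn is grey) = 15/136 / 6/17 = 5/16 ≈ 0.3125.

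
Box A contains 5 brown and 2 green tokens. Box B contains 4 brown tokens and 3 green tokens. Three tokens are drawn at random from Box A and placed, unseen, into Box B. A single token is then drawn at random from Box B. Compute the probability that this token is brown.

43/70

Condition on how many of the transferred tokens are brown (from Box A: 5 brown of 7; then Box B has 10 total).
  1 brown: C(5,1)C(2,2)/C(7,3) = 1/7; then P = 5/10
  2 brown: C(5,2)C(2,1)/C(7,3) = 4/7; then P = 6/10
  3 brown: C(5,3)C(2,0)/C(7,3) = 2/7; then P = 7/10
P(brown from Box B) = 43/70 ≈ 0.6143.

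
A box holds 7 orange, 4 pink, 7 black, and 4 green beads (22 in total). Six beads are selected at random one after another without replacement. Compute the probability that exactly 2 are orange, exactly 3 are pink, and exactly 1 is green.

Unordered draws without replacement: count favorable combinations over C(22,6).
Favorable = C(7,2) · C(4,3) · C(7,0) · C(4,1) = 336; total = C(22,6) = 74613.
P = 336/74613 = 16/3553 ≈ 0.0045.

16/3553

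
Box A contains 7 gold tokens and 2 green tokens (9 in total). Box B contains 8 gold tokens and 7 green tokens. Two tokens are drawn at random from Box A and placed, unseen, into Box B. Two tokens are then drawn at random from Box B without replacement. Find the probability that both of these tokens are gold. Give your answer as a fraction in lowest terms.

Condition on how many of the transferred tokens are gold (from Box A: 7 gold of 9; then Box B has 17 total).
  0 gold: C(7,0)C(2,2)/C(9,2) = 1/36; then P = C(8,2)/C(17,2) = 7/34
  1 gold: C(7,1)C(2,1)/C(9,2) = 7/18; then P = C(9,2)/C(17,2) = 9/34
  2 gold: C(7,2)C(2,0)/C(9,2) = 7/12; then P = C(10,2)/C(17,2) = 45/136
P(both gold) = 1477/4896 ≈ 0.3017.

1477/4896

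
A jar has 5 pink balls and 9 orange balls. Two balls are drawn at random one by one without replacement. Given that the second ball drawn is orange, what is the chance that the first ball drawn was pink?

5/13

P(first=pink and the second ball drawn is orange) = (5/14)·(9/13) = 45/182.
P(the second ball drawn is orange) = Σ over first color = 45/182 + 36/91 = 9/14.
By Bayes, P(first=pink | the second ball drawn is orange) = 45/182 / 9/14 = 5/13 ≈ 0.3846.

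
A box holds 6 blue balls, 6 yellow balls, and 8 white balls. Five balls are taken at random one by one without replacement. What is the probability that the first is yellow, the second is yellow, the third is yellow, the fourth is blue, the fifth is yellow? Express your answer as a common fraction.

Multiply the conditional probability of each draw in order, without replacement, so each draw removes one from its color and from the total.
P = (6/20) · (5/19) · (4/18) · (6/17) · (3/16) = 3/2584 ≈ 0.0012.

3/2584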